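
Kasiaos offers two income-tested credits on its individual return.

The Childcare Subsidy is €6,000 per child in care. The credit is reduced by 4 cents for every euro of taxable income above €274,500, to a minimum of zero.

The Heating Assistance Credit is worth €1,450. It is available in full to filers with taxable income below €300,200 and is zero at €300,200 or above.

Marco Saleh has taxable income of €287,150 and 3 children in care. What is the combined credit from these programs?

Childcare Subsidy: base = 3 × €6,000 = €18,000. 4% of the €12,650 excess over €274,500 is €506; credit = €18,000 − €506 = €17,494.
Heating Assistance Credit: €287,150 is below the €300,200 cutoff, so the full €1,450 applies.
Total: €17,494 + €1,450 = €18,944.

€18,944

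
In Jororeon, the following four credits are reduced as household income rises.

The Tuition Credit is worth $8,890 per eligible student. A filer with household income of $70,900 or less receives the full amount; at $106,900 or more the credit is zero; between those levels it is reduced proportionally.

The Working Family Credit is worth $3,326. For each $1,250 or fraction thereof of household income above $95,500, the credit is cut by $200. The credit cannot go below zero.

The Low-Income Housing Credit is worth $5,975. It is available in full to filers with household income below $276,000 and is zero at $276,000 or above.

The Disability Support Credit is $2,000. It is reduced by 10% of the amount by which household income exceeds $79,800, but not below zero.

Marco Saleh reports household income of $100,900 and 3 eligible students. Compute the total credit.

$12,746

Tuition Credit: base = 3 × $8,890 = $26,670. $100,900 is $30,000 into a $36,000 phase-out range, leaving 6,000/36,000 of the credit: $26,670 × 6,000/36,000 = $4,445.
Working Family Credit: income exceeds $95,500 by $5,400, which is 5 full-or-partial $1,250 increments; reduction = 5 × $200 = $1,000, leaving $2,326.
Low-Income Housing Credit: $100,900 is below the $276,000 cutoff, so the full $5,975 applies.
Disability Support Credit: 10% of the $21,100 excess over $79,800 is $2,110 ≥ base, so the credit is $0.
Total: $4,445 + $2,326 + $5,975 + $0 = $12,746.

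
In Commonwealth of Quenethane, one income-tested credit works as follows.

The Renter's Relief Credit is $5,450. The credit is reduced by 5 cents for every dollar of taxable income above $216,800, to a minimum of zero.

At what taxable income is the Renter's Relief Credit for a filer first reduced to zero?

The credit falls by 5% of each dollar above $216,800, so it reaches zero when the excess is $5,450 / 5% = $109,000: income = $216,800 + $109,000 = $325,800.

$325,800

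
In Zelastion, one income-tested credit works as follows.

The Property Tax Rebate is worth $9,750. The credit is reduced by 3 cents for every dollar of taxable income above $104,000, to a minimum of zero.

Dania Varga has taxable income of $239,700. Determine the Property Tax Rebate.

Property Tax Rebate: 3% of the $135,700 excess over $104,000 is $4,071; credit = $9,750 − $4,071 = $5,679.

$5,679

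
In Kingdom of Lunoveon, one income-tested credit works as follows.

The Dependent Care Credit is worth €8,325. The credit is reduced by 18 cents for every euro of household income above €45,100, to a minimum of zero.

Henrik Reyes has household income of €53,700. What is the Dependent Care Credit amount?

€6,777

Dependent Care Credit: 18% of the €8,600 excess over €45,100 is €1,548; credit = €8,325 − €1,548 = €6,777.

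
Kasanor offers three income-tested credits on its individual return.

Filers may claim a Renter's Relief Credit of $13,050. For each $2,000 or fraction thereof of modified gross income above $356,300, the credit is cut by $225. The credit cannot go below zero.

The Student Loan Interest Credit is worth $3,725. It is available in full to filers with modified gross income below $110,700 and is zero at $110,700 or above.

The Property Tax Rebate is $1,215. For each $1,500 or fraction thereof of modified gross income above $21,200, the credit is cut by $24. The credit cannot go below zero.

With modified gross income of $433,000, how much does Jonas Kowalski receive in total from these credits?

Renter's Relief Credit: income exceeds $356,300 by $76,700, which is 39 full-or-partial $2,000 increments; reduction = 39 × $225 = $8,775, leaving $4,275.
Student Loan Interest Credit: $433,000 meets or exceeds the $110,700 cutoff, so the credit is $0.
Property Tax Rebate: income exceeds $21,200 by $411,800 → 275 increments × $24 = $6,600 ≥ base, so the credit is $0.
Total: $4,275 + $0 + $0 = $4,275.

$4,275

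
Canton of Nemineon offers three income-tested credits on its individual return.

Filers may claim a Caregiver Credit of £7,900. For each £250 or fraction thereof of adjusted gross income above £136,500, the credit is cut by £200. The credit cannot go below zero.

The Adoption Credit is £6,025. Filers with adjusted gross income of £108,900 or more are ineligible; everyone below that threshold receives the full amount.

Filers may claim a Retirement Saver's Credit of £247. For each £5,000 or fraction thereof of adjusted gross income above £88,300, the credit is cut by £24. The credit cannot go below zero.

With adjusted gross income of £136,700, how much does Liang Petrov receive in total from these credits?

Caregiver Credit: income exceeds £136,500 by £200, which is 1 full-or-partial £250 increment; reduction = 1 × £200 = £200, leaving £7,700.
Adoption Credit: £136,700 meets or exceeds the £108,900 cutoff, so the credit is £0.
Retirement Saver's Credit: income exceeds £88,300 by £48,400, which is 10 full-or-partial £5,000 increments; reduction = 10 × £24 = £240, leaving £7.
Total: £7,700 + £0 + £7 = £7,707.

£7,707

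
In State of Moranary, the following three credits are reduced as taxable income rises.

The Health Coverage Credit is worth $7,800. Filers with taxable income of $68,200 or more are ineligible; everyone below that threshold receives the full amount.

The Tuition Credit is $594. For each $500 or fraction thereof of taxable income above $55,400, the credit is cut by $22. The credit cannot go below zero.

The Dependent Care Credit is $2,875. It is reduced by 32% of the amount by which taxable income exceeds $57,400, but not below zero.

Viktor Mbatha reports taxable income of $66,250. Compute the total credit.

$7,953

Health Coverage Credit: $66,250 is below the $68,200 cutoff, so the full $7,800 applies.
Tuition Credit: income exceeds $55,400 by $10,850, which is 22 full-or-partial $500 increments; reduction = 22 × $22 = $484, leaving $110.
Dependent Care Credit: 32% of the $8,850 excess over $57,400 is $2,832; credit = $2,875 − $2,832 = $43.
Total: $7,800 + $110 + $43 = $7,953.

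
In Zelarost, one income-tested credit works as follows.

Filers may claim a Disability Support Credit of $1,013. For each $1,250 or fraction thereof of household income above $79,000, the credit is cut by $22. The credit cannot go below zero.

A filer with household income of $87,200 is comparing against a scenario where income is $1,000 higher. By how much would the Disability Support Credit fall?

$22

At $87,200 — income exceeds $79,000 by $8,200, which is 7 full-or-partial $1,250 increments; reduction = 7 × $22 = $154, leaving $859.
At $88,200 — income exceeds $79,000 by $9,200, which is 8 full-or-partial $1,250 increments; reduction = 8 × $22 = $176, leaving $837.
Lost: $859 − $837 = $22.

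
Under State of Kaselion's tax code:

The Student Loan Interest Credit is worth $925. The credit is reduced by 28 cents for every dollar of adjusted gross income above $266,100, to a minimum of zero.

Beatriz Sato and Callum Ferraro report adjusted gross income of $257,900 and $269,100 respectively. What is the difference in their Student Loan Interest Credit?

Beatriz ($257,900): Student Loan Interest Credit: $257,900 is at or below the $266,100 threshold, so the full $925 applies.
Callum ($269,100): Student Loan Interest Credit: 28% of the $3,000 excess over $266,100 is $840; credit = $925 − $840 = $85.
Difference: |$925 − $85| = $840.

$840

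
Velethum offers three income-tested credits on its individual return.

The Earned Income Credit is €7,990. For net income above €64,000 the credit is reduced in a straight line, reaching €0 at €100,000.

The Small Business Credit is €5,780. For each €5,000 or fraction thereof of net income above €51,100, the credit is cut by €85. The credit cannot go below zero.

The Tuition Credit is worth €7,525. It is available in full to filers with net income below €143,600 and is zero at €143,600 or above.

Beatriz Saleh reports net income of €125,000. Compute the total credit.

Earned Income Credit: €125,000 is at or above €100,000, so the credit is €0.
Small Business Credit: income exceeds €51,100 by €73,900, which is 15 full-or-partial €5,000 increments; reduction = 15 × €85 = €1,275, leaving €4,505.
Tuition Credit: €125,000 is below the €143,600 cutoff, so the full €7,525 applies.
Total: €0 + €4,505 + €7,525 = €12,030.

€12,030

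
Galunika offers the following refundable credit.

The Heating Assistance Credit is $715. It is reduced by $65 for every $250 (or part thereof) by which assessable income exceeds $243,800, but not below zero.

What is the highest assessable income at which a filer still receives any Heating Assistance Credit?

After 10 increments the reduction is 10 × $65 = $650, leaving $65; one more increment wipes it out. Increment 10 ends at excess 10 × $250 = $2,500, so the highest qualifying income is $243,800 + $2,500 = $246,300.

$246,300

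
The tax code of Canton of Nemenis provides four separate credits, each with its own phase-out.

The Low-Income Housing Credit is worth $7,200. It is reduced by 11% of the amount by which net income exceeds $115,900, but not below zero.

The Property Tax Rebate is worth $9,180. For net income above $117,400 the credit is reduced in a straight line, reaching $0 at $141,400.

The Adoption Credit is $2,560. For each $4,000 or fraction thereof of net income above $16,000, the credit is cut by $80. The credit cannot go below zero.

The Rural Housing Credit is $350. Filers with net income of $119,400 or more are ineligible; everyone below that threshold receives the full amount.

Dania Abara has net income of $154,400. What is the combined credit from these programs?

$2,965

Low-Income Housing Credit: 11% of the $38,500 excess over $115,900 is $4,235; credit = $7,200 − $4,235 = $2,965.
Property Tax Rebate: $154,400 is at or above $141,400, so the credit is $0.
Adoption Credit: income exceeds $16,000 by $138,400 → 35 increments × $80 = $2,800 ≥ base, so the credit is $0.
Rural Housing Credit: $154,400 meets or exceeds the $119,400 cutoff, so the credit is $0.
Total: $2,965 + $0 + $0 + $0 = $2,965.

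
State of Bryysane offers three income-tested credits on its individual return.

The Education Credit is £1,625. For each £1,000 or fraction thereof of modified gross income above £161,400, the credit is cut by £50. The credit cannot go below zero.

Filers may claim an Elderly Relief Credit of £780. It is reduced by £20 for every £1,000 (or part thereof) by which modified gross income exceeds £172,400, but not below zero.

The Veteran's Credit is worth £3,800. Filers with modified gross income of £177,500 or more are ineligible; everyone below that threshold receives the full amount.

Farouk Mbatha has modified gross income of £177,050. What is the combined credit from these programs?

£5,305

Education Credit: income exceeds £161,400 by £15,650, which is 16 full-or-partial £1,000 increments; reduction = 16 × £50 = £800, leaving £825.
Elderly Relief Credit: income exceeds £172,400 by £4,650, which is 5 full-or-partial £1,000 increments; reduction = 5 × £20 = £100, leaving £680.
Veteran's Credit: £177,050 is below the £177,500 cutoff, so the full £3,800 applies.
Total: £825 + £680 + £3,800 = £5,305.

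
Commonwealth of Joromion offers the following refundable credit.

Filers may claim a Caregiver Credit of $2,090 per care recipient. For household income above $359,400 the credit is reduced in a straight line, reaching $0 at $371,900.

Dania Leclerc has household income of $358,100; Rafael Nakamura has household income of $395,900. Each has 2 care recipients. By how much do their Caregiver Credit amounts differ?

$4,180

Dania ($358,100): Caregiver Credit: base = 2 × $2,090 = $4,180. $358,100 is at or below the $359,400 threshold, so the full $4,180 applies.
Rafael ($395,900): Caregiver Credit: base = 2 × $2,090 = $4,180. $395,900 is at or above $371,900, so the credit is $0.
Difference: |$4,180 − $0| = $4,180.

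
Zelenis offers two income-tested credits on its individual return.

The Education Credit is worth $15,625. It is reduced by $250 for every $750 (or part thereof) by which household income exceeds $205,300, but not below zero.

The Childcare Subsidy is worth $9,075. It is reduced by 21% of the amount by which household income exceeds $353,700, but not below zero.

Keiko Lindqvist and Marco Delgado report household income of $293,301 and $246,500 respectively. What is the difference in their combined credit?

Keiko ($293,301): Education Credit: income exceeds $205,300 by $88,001 → 118 increments × $250 = $29,500 ≥ base, so the credit is $0. Childcare Subsidy: $293,301 is at or below the $353,700 threshold, so the full $9,075 applies. total $0 + $9,075 = $9,075
Marco ($246,500): Education Credit: income exceeds $205,300 by $41,200, which is 55 full-or-partial $750 increments; reduction = 55 × $250 = $13,750, leaving $1,875. Childcare Subsidy: $246,500 is at or below the $353,700 threshold, so the full $9,075 applies. total $1,875 + $9,075 = $10,950
Difference: |$9,075 − $10,950| = $1,875.

$1,875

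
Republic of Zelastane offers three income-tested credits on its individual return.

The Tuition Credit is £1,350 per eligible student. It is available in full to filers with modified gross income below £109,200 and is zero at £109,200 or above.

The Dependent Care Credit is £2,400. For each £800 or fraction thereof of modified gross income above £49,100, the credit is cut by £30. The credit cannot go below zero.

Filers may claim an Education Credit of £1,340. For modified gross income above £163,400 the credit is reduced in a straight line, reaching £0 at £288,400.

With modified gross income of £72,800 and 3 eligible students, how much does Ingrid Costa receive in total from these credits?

£6,890

Tuition Credit: base = 3 × £1,350 = £4,050. £72,800 is below the £109,200 cutoff, so the full £4,050 applies.
Dependent Care Credit: income exceeds £49,100 by £23,700, which is 30 full-or-partial £800 increments; reduction = 30 × £30 = £900, leaving £1,500.
Education Credit: £72,800 is at or below the £163,400 threshold, so the full £1,340 applies.
Total: £4,050 + £1,500 + £1,340 = £6,890.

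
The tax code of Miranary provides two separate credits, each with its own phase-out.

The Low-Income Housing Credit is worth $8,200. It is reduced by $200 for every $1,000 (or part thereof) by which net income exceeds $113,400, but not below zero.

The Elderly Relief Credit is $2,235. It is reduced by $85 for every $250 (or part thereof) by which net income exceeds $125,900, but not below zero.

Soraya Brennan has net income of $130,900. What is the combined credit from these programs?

$5,135

Low-Income Housing Credit: income exceeds $113,400 by $17,500, which is 18 full-or-partial $1,000 increments; reduction = 18 × $200 = $3,600, leaving $4,600.
Elderly Relief Credit: income exceeds $125,900 by $5,000, which is 20 full-or-partial $250 increments; reduction = 20 × $85 = $1,700, leaving $535.
Total: $4,600 + $535 = $5,135.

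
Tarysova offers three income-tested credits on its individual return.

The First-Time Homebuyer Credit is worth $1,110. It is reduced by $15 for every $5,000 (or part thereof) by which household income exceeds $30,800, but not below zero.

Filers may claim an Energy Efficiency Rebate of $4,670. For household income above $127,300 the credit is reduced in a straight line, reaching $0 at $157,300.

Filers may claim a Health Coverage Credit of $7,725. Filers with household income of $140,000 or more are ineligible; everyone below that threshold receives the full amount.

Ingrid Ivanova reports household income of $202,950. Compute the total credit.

First-Time Homebuyer Credit: income exceeds $30,800 by $172,150, which is 35 full-or-partial $5,000 increments; reduction = 35 × $15 = $525, leaving $585.
Energy Efficiency Rebate: $202,950 is at or above $157,300, so the credit is $0.
Health Coverage Credit: $202,950 meets or exceeds the $140,000 cutoff, so the credit is $0.
Total: $585 + $0 + $0 = $585.

$585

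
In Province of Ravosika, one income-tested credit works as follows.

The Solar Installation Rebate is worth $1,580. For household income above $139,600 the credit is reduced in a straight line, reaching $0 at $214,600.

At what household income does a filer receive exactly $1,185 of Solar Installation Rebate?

$158,350

$1,185 is 1,185/1,580 of the full $1,580, so 395/1,580 of the $75,000 range has been used: income = $139,600 + $75,000 × 395/1,580 = $158,350.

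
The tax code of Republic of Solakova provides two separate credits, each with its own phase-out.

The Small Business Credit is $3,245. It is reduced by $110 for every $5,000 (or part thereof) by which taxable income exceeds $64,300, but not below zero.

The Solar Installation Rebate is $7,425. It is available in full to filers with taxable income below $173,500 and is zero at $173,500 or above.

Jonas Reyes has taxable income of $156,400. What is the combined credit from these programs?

$8,580

Small Business Credit: income exceeds $64,300 by $92,100, which is 19 full-or-partial $5,000 increments; reduction = 19 × $110 = $2,090, leaving $1,155.
Solar Installation Rebate: $156,400 is below the $173,500 cutoff, so the full $7,425 applies.
Total: $1,155 + $7,425 = $8,580.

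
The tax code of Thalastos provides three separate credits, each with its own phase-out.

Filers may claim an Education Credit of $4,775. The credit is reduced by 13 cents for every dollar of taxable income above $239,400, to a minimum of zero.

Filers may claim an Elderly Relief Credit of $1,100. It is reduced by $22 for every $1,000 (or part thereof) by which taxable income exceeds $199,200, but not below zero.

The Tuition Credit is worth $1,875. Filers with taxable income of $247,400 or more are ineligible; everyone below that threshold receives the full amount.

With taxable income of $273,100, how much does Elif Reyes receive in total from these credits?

$394

Education Credit: 13% of the $33,700 excess over $239,400 is $4,381; credit = $4,775 − $4,381 = $394.
Elderly Relief Credit: income exceeds $199,200 by $73,900 → 74 increments × $22 = $1,628 ≥ base, so the credit is $0.
Tuition Credit: $273,100 meets or exceeds the $247,400 cutoff, so the credit is $0.
Total: $394 + $0 + $0 = $394.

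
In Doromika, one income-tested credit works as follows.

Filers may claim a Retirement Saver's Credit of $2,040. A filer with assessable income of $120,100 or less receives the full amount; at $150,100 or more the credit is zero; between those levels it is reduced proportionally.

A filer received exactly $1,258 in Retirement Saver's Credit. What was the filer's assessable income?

$131,600

$1,258 is 1,258/2,040 of the full $2,040, so 782/2,040 of the $30,000 range has been used: income = $120,100 + $30,000 × 782/2,040 = $131,600.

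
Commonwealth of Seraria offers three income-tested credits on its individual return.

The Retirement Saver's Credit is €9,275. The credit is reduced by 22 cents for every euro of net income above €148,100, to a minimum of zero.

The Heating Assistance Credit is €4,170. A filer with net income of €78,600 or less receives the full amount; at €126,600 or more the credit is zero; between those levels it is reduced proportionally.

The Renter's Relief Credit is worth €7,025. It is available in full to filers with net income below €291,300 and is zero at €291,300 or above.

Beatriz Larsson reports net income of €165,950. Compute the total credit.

€12,373

Retirement Saver's Credit: 22% of the €17,850 excess over €148,100 is €3,927; credit = €9,275 − €3,927 = €5,348.
Heating Assistance Credit: €165,950 is at or above €126,600, so the credit is €0.
Renter's Relief Credit: €165,950 is below the €291,300 cutoff, so the full €7,025 applies.
Total: €5,348 + €0 + €7,025 = €12,373.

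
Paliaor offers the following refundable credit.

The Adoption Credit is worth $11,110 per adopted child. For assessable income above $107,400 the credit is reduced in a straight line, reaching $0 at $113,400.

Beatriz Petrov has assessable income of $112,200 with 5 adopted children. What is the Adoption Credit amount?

$11,110

Adoption Credit: base = 5 × $11,110 = $55,550. $112,200 is $4,800 into a $6,000 phase-out range, leaving 1,200/6,000 of the credit: $55,550 × 1,200/6,000 = $11,110.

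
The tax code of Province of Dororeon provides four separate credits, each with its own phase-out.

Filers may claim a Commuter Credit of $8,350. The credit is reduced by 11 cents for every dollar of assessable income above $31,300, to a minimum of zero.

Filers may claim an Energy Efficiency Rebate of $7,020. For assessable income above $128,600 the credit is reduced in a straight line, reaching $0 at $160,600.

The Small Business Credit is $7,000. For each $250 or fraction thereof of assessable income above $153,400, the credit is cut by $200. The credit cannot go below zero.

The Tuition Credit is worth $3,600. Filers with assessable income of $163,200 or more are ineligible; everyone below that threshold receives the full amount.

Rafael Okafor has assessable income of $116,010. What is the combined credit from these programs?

Commuter Credit: 11% of the $84,710 excess over $31,300 is $9,318.10 ≥ base, so the credit is $0.
Energy Efficiency Rebate: $116,010 is at or below the $128,600 threshold, so the full $7,020 applies.
Small Business Credit: $116,010 is at or below the $153,400 threshold, so the full $7,000 applies.
Tuition Credit: $116,010 is below the $163,200 cutoff, so the full $3,600 applies.
Total: $0 + $7,020 + $7,000 + $3,600 = $17,620.

$17,620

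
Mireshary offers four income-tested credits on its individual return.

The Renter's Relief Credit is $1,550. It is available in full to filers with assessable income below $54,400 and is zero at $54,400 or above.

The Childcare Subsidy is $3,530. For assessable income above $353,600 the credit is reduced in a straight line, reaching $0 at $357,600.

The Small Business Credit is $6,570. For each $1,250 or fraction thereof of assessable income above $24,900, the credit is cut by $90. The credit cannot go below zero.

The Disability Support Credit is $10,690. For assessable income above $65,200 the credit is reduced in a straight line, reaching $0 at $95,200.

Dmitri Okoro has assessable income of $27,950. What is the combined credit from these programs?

$22,070

Renter's Relief Credit: $27,950 is below the $54,400 cutoff, so the full $1,550 applies.
Childcare Subsidy: $27,950 is at or below the $353,600 threshold, so the full $3,530 applies.
Small Business Credit: income exceeds $24,900 by $3,050, which is 3 full-or-partial $1,250 increments; reduction = 3 × $90 = $270, leaving $6,300.
Disability Support Credit: $27,950 is at or below the $65,200 threshold, so the full $10,690 applies.
Total: $1,550 + $3,530 + $6,300 + $10,690 = $22,070.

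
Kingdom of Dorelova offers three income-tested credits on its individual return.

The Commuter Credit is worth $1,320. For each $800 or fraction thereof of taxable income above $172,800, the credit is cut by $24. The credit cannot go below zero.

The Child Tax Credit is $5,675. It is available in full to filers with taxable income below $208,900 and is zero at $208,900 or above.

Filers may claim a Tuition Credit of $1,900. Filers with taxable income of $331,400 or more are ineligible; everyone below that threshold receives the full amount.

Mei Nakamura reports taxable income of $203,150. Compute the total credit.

Commuter Credit: income exceeds $172,800 by $30,350, which is 38 full-or-partial $800 increments; reduction = 38 × $24 = $912, leaving $408.
Child Tax Credit: $203,150 is below the $208,900 cutoff, so the full $5,675 applies.
Tuition Credit: $203,150 is below the $331,400 cutoff, so the full $1,900 applies.
Total: $408 + $5,675 + $1,900 = $7,983.

$7,983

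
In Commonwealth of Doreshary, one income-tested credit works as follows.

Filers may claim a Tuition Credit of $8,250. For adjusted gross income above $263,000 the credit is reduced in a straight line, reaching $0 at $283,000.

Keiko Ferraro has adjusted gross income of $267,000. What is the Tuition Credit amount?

$6,600

Tuition Credit: $267,000 is $4,000 into a $20,000 phase-out range, leaving 16,000/20,000 of the credit: $8,250 × 16,000/20,000 = $6,600.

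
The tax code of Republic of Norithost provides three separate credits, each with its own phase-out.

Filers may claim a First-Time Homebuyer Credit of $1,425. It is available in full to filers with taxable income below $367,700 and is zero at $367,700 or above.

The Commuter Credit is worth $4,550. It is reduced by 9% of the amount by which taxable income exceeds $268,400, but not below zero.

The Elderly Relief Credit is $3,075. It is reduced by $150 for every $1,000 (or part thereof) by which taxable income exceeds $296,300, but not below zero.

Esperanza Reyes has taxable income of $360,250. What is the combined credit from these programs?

First-Time Homebuyer Credit: $360,250 is below the $367,700 cutoff, so the full $1,425 applies.
Commuter Credit: 9% of the $91,850 excess over $268,400 is $8,266.50 ≥ base, so the credit is $0.
Elderly Relief Credit: income exceeds $296,300 by $63,950 → 64 increments × $150 = $9,600 ≥ base, so the credit is $0.
Total: $1,425 + $0 + $0 = $1,425.

$1,425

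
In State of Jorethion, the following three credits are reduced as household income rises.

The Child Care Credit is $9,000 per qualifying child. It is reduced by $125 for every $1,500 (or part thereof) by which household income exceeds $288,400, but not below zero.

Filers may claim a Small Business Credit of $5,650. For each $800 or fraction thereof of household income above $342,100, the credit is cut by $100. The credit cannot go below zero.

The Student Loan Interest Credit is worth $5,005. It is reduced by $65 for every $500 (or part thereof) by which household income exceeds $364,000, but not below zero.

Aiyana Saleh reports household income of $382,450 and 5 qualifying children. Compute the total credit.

$40,275

Child Care Credit: base = 5 × $9,000 = $45,000. income exceeds $288,400 by $94,050, which is 63 full-or-partial $1,500 increments; reduction = 63 × $125 = $7,875, leaving $37,125.
Small Business Credit: income exceeds $342,100 by $40,350, which is 51 full-or-partial $800 increments; reduction = 51 × $100 = $5,100, leaving $550.
Student Loan Interest Credit: income exceeds $364,000 by $18,450, which is 37 full-or-partial $500 increments; reduction = 37 × $65 = $2,405, leaving $2,600.
Total: $37,125 + $550 + $2,600 = $40,275.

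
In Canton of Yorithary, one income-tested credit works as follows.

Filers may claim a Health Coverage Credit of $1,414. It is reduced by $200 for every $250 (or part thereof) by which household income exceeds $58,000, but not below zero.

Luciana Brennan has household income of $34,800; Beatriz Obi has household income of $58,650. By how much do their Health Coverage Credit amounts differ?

Luciana ($34,800): Health Coverage Credit: $34,800 is at or below the $58,000 threshold, so the full $1,414 applies.
Beatriz ($58,650): Health Coverage Credit: income exceeds $58,000 by $650, which is 3 full-or-partial $250 increments; reduction = 3 × $200 = $600, leaving $814.
Difference: |$1,414 − $814| = $600.

$600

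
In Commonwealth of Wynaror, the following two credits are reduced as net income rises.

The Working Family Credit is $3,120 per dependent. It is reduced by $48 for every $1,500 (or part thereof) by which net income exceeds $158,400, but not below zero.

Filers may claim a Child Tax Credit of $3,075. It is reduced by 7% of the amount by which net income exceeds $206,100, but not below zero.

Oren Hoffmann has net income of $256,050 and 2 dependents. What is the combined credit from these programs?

Working Family Credit: base = 2 × $3,120 = $6,240. income exceeds $158,400 by $97,650, which is 66 full-or-partial $1,500 increments; reduction = 66 × $48 = $3,168, leaving $3,072.
Child Tax Credit: 7% of the $49,950 excess over $206,100 is $3,496.50 ≥ base, so the credit is $0.
Total: $3,072 + $0 = $3,072.

$3,072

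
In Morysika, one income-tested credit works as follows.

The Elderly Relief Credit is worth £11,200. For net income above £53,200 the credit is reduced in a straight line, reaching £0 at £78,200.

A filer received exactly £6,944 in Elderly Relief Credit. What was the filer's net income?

£6,944 is 6,944/11,200 of the full £11,200, so 4,256/11,200 of the £25,000 range has been used: income = £53,200 + £25,000 × 4,256/11,200 = £62,700.

£62,700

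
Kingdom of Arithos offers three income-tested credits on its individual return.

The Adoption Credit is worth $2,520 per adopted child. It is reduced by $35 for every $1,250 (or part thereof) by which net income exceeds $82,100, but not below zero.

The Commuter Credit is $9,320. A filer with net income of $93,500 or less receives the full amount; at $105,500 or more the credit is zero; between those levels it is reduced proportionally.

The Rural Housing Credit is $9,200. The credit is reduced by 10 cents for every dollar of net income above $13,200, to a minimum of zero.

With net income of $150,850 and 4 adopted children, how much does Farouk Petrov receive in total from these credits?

$8,155

Adoption Credit: base = 4 × $2,520 = $10,080. income exceeds $82,100 by $68,750, which is 55 full-or-partial $1,250 increments; reduction = 55 × $35 = $1,925, leaving $8,155.
Commuter Credit: $150,850 is at or above $105,500, so the credit is $0.
Rural Housing Credit: 10% of the $137,650 excess over $13,200 is $13,765 ≥ base, so the credit is $0.
Total: $8,155 + $0 + $0 = $8,155.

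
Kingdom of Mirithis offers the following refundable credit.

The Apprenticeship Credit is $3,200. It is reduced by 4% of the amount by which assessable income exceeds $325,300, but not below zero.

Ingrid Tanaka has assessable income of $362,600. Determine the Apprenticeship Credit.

$1,708

Apprenticeship Credit: 4% of the $37,300 excess over $325,300 is $1,492; credit = $3,200 − $1,492 = $1,708.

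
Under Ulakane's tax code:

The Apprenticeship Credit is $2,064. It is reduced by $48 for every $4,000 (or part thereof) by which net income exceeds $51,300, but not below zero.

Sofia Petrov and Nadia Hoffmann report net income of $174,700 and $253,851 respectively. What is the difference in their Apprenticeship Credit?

$576

Sofia ($174,700): Apprenticeship Credit: income exceeds $51,300 by $123,400, which is 31 full-or-partial $4,000 increments; reduction = 31 × $48 = $1,488, leaving $576.
Nadia ($253,851): Apprenticeship Credit: income exceeds $51,300 by $202,551 → 51 increments × $48 = $2,448 ≥ base, so the credit is $0.
Difference: |$576 − $0| = $576.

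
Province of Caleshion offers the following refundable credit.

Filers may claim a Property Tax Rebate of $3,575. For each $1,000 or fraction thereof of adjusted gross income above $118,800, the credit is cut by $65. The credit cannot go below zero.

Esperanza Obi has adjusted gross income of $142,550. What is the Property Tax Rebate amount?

Property Tax Rebate: income exceeds $118,800 by $23,750, which is 24 full-or-partial $1,000 increments; reduction = 24 × $65 = $1,560, leaving $2,015.

$2,015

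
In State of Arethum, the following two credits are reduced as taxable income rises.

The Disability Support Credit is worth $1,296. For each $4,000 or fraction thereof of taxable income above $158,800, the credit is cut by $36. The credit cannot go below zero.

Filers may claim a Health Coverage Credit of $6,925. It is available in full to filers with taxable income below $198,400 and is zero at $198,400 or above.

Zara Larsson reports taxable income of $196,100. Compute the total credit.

Disability Support Credit: income exceeds $158,800 by $37,300, which is 10 full-or-partial $4,000 increments; reduction = 10 × $36 = $360, leaving $936.
Health Coverage Credit: $196,100 is below the $198,400 cutoff, so the full $6,925 applies.
Total: $936 + $6,925 = $7,861.

$7,861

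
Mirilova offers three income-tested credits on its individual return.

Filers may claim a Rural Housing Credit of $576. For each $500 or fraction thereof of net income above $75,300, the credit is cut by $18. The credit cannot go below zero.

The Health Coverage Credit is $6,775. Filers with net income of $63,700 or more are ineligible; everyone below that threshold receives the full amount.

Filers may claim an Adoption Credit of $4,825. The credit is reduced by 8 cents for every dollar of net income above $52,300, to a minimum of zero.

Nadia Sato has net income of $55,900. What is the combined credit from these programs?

$11,888

Rural Housing Credit: $55,900 is at or below the $75,300 threshold, so the full $576 applies.
Health Coverage Credit: $55,900 is below the $63,700 cutoff, so the full $6,775 applies.
Adoption Credit: 8% of the $3,600 excess over $52,300 is $288; credit = $4,825 − $288 = $4,537.
Total: $576 + $6,775 + $4,537 = $11,888.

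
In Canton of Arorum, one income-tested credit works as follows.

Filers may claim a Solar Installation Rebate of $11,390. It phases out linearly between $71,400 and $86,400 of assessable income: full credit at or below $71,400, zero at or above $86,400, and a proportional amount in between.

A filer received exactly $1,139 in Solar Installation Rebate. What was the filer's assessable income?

$1,139 is 1,139/11,390 of the full $11,390, so 10,251/11,390 of the $15,000 range has been used: income = $71,400 + $15,000 × 10,251/11,390 = $84,900.

$84,900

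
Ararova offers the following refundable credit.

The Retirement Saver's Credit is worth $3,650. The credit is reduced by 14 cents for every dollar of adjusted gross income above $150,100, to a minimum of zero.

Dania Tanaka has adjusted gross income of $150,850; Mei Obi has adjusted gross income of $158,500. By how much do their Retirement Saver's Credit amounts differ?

$1,071

Dania ($150,850): Retirement Saver's Credit: 14% of the $750 excess over $150,100 is $105; credit = $3,650 − $105 = $3,545.
Mei ($158,500): Retirement Saver's Credit: 14% of the $8,400 excess over $150,100 is $1,176; credit = $3,650 − $1,176 = $2,474.
Difference: |$3,545 − $2,474| = $1,071.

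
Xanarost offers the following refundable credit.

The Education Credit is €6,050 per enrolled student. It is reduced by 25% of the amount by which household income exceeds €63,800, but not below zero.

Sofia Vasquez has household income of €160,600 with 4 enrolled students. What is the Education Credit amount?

€0

Education Credit: base = 4 × €6,050 = €24,200. 25% of the €96,800 excess over €63,800 is €24,200 ≥ base, so the credit is €0.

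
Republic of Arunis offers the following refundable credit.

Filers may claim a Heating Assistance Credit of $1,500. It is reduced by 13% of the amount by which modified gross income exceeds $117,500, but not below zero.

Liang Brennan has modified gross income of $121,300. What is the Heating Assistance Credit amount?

$1,006

Heating Assistance Credit: 13% of the $3,800 excess over $117,500 is $494; credit = $1,500 − $494 = $1,006.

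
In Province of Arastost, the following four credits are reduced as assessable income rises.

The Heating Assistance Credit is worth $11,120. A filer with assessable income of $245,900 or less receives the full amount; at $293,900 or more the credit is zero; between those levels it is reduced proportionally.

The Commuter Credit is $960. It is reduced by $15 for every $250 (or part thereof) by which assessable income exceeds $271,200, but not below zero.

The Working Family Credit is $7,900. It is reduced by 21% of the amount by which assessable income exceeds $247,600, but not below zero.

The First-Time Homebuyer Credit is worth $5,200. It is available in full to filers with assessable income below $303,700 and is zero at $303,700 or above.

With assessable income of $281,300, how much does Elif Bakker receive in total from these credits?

$9,287

Heating Assistance Credit: $281,300 is $35,400 into a $48,000 phase-out range, leaving 12,600/48,000 of the credit: $11,120 × 12,600/48,000 = $2,919.
Commuter Credit: income exceeds $271,200 by $10,100, which is 41 full-or-partial $250 increments; reduction = 41 × $15 = $615, leaving $345.
Working Family Credit: 21% of the $33,700 excess over $247,600 is $7,077; credit = $7,900 − $7,077 = $823.
First-Time Homebuyer Credit: $281,300 is below the $303,700 cutoff, so the full $5,200 applies.
Total: $2,919 + $345 + $823 + $5,200 = $9,287.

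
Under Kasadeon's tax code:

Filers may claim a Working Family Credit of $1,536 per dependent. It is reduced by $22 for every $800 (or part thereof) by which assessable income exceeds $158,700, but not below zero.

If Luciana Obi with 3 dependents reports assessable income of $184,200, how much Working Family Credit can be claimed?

Working Family Credit: base = 3 × $1,536 = $4,608. income exceeds $158,700 by $25,500, which is 32 full-or-partial $800 increments; reduction = 32 × $22 = $704, leaving $3,904.

$3,904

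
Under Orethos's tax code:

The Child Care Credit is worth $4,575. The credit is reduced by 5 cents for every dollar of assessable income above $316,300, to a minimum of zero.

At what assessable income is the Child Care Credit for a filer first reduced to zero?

$407,800

The credit falls by 5% of each dollar above $316,300, so it reaches zero when the excess is $4,575 / 5% = $91,500: income = $316,300 + $91,500 = $407,800.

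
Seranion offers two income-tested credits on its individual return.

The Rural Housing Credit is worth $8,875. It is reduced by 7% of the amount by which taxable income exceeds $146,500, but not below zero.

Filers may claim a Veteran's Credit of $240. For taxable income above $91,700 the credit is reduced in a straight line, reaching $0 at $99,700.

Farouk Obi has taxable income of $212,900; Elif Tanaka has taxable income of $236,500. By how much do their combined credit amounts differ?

Farouk ($212,900): Rural Housing Credit: 7% of the $66,400 excess over $146,500 is $4,648; credit = $8,875 − $4,648 = $4,227. Veteran's Credit: $212,900 is at or above $99,700, so the credit is $0. total $4,227 + $0 = $4,227
Elif ($236,500): Rural Housing Credit: 7% of the $90,000 excess over $146,500 is $6,300; credit = $8,875 − $6,300 = $2,575. Veteran's Credit: $236,500 is at or above $99,700, so the credit is $0. total $2,575 + $0 = $2,575
Difference: |$4,227 − $2,575| = $1,652.

$1,652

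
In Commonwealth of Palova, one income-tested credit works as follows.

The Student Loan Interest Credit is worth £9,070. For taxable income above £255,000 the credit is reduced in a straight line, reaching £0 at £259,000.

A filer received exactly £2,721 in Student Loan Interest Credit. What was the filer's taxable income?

£2,721 is 2,721/9,070 of the full £9,070, so 6,349/9,070 of the £4,000 range has been used: income = £255,000 + £4,000 × 6,349/9,070 = £257,800.

£257,800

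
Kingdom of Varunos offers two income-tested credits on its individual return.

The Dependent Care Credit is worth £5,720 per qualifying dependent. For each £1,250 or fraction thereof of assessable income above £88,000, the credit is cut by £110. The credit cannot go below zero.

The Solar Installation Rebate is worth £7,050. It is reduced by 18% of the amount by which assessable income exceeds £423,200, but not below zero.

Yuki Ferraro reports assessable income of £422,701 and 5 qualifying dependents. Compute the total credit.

£7,050

Dependent Care Credit: base = 5 × £5,720 = £28,600. income exceeds £88,000 by £334,701 → 268 increments × £110 = £29,480 ≥ base, so the credit is £0.
Solar Installation Rebate: £422,701 is at or below the £423,200 threshold, so the full £7,050 applies.
Total: £0 + £7,050 = £7,050.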